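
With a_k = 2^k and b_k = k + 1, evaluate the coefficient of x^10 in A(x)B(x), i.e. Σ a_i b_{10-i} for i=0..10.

This is [x^10] in the product of the two ordinary generating functions.
Σ = 1·11 + 2·10 + 4·9 + 8·8 + 16·7 + 32·6 + 64·5 + 128·4 + 256·3 + 512·2 + 1024·1 = 4083.

4083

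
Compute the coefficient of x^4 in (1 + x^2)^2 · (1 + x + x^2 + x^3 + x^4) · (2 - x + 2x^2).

(1 + x^2)^2 has coefficients 1,0,2,0,1 for degrees 0…4.
(1 + x + x^2 + x^3 + x^4) has coefficients 1,1,1,1,1 for degrees 0…4.
Finally multiplying by (2 - x + 2x^2), the product of all factors after the first has coefficients 2,1,3,3,3 for degrees 0…4.
[x^4] = 1·3 + 2·3 + 1·2 = 11.

11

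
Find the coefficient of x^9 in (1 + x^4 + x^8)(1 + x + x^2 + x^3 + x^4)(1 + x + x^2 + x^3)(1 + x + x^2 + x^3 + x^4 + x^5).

(1 + x^4 + x^8) has coefficients 1,0,0,0,1,0,0,0,1 for degrees 0…8.
(1 + x + x^2 + x^3 + x^4) has coefficients 1,1,1,1,1,0,0,0,0,0 for degrees 0…9.
Multiplying by (1 + x + x^2 + x^3) gives running coefficients 1,2,3,4,4,3,2,1,0,0 for degrees 0…9.
Finally multiplying by (1 + x + x^2 + x^3 + x^4 + x^5), the product of all factors after the first has coefficients 1,3,6,10,14,17,18,17,14,10 for degrees 0…9.
[x^9] = 1·10 + 1·17 + 1·3 = 30.

30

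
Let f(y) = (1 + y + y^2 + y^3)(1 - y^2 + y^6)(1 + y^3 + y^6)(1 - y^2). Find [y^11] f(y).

(1 + y + y^2 + y^3) has coefficients 1,1,1,1 for degrees 0…3.
(1 - y^2 + y^6) has coefficients 1,0,-1,0,0,0,1,0,0,0,0,0 for degrees 0…11.
Multiplying by (1 + y^3 + y^6) gives running coefficients 1,0,-1,1,0,-1,2,0,-1,1,0,0 for degrees 0…11.
Finally multiplying by (1 - y^2), the product of all factors after the first has coefficients 1,0,-2,1,1,-2,2,1,-3,1,1,-1 for degrees 0…11.
[y^11] = 1·(-1) + 1·1 + 1·1 + 1·(-3) = -2.

-2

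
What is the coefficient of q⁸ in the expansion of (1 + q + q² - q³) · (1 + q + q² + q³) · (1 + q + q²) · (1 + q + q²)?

(1 + q + q² - q³) has coefficients 1,1,1,-1 for degrees 0…3.
(1 + q + q² + q³) has coefficients 1,1,1,1,0,0,0,0,0 for degrees 0…8.
Multiplying by (1 + q + q²) gives running coefficients 1,2,3,3,2,1,0,0,0 for degrees 0…8.
Finally multiplying by (1 + q + q²), the product of all factors after the first has coefficients 1,3,6,8,8,6,3,1,0 for degrees 0…8.
[q⁸] = 1·0 + 1·1 + 1·3 − 1·6 = -2.

-2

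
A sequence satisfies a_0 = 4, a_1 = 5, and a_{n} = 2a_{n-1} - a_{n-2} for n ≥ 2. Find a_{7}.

The ordinary generating function has denominator 1 - 2q + q^2.
Iterating the recurrence: a_0,…,a_{7} = 4, 5, 6, 7, 8, 9, 10, 11.

11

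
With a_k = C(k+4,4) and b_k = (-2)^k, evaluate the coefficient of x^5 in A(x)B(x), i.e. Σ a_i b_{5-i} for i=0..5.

54

The convolution is the x^5 coefficient of A(x)B(x).
Σ = 1·(-32) + 5·16 + 15·(-8) + 35·4 + 70·(-2) + 126·1 = 54.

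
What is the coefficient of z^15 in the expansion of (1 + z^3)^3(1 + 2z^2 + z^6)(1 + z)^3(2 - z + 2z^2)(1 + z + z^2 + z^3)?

(1 + z^3)^3 has coefficients 1,0,0,3,0,0,3,0,0,1 for degrees 0…9.
(1 + 2z^2 + z^6) has coefficients 1,0,2,0,0,0,1,0,0,0,0,0,0,0,0,0 for degrees 0…15.
Multiplying by (1 + z)^3 gives running coefficients 1,3,5,7,6,2,1,3,3,1,0,0,0,0,0,0 for degrees 0…15.
Multiplying by (2 - z + 2z^2) gives running coefficients 2,5,9,15,15,12,12,9,5,5,5,2,0,0,0,0 for degrees 0…15.
Finally multiplying by (1 + z + z^2 + z^3), the product of all factors after the first has coefficients 2,7,16,31,44,51,54,48,38,31,24,17,12,7,2,0 for degrees 0…15.
[z^15] = 1·0 + 3·12 + 3·31 + 1·54 = 183.

183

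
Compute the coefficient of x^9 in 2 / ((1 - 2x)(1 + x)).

682

The denominator gives the recurrence a_n = a_(n−1) + 2a_(n−2) for n ≥ 2; the numerator fixes a_0 = 2, a_1 = 2.
Iterating: 2, 2, 6, 10, 22, 42, 86, 170, 342, 682, so a_9 = 682.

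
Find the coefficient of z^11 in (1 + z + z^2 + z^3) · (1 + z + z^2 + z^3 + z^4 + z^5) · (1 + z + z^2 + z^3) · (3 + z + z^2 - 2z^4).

-14

(1 + z + z^2 + z^3) has coefficients 1,1,1,1 for degrees 0…3.
(1 + z + z^2 + z^3 + z^4 + z^5) has coefficients 1,1,1,1,1,1,0,0,0,0,0,0 for degrees 0…11.
Multiplying by (1 + z + z^2 + z^3) gives running coefficients 1,2,3,4,4,4,3,2,1,0,0,0 for degrees 0…11.
Finally multiplying by (3 + z + z^2 - 2z^4), the product of all factors after the first has coefficients 3,7,12,17,17,16,11,5,0,-5,-5,-4 for degrees 0…11.
[z^11] = 1·(-4) + 1·(-5) + 1·(-5) + 1·0 = -14.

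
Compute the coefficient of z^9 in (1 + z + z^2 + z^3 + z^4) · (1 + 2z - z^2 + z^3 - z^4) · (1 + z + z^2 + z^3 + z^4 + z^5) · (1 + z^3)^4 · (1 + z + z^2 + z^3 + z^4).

350

(1 + z + z^2 + z^3 + z^4) has coefficients 1,1,1,1,1 for degrees 0…4.
(1 + 2z - z^2 + z^3 - z^4) has coefficients 1,2,-1,1,-1,0,0,0,0,0 for degrees 0…9.
Multiplying by (1 + z + z^2 + z^3 + z^4 + z^5) gives running coefficients 1,3,2,3,2,2,1,-1,0,-1 for degrees 0…9.
Multiplying by (1 + z^3)^4 gives running coefficients 1,3,2,7,14,10,19,25,20,25 for degrees 0…9.
Finally multiplying by (1 + z + z^2 + z^3 + z^4), the product of all factors after the first has coefficients 1,4,6,13,27,36,52,75,88,99 for degrees 0…9.
[z^9] = 1·99 + 1·88 + 1·75 + 1·52 + 1·36 = 350.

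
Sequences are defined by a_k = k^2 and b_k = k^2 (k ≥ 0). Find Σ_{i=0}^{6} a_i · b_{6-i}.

This is [x^6] in the product of the two ordinary generating functions.
Σ = 0·36 + 1·25 + 4·16 + 9·9 + 16·4 + 25·1 + 36·0 = 259.

259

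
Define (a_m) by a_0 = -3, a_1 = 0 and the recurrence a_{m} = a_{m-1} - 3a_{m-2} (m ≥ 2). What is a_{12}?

2277

The ordinary generating function has denominator 1 - y + 3y^2.
Iterating the recurrence: a_0,…,a_{12} = -3, 0, 9, 9, -18, -45, 9, 144, 117, -315, -666, 279, 2277.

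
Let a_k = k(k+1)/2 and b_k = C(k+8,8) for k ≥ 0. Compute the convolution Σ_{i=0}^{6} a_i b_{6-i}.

The convolution is the t^6 coefficient of A(t)B(t).
Σ = 0·3003 + 1·1287 + 3·495 + 6·165 + 10·45 + 15·9 + 21·1 = 4368.

4368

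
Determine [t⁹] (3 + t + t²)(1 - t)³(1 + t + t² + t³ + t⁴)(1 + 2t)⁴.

71

(3 + t + t²) has coefficients 3,1,1 for degrees 0…2.
(1 - t)³ has coefficients 1,-3,3,-1,0,0,0,0,0,0 for degrees 0…9.
Multiplying by (1 + t + t² + t³ + t⁴) gives running coefficients 1,-2,1,0,0,-1,2,-1,0,0 for degrees 0…9.
Finally multiplying by (1 + 2t)⁴, the product of all factors after the first has coefficients 1,6,9,-8,-24,-1,10,-9,8,24 for degrees 0…9.
[t⁹] = 3·24 + 1·8 + 1·(-9) = 71.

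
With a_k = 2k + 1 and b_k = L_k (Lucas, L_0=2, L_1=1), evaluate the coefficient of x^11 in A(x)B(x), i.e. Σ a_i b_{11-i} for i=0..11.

2176

This is [x^11] in the product of the two ordinary generating functions.
Σ = 1·199 + 3·123 + 5·76 + 7·47 + 9·29 + 11·18 + 13·11 + 15·7 + 17·4 + 19·3 + 21·1 + 23·2 = 2176.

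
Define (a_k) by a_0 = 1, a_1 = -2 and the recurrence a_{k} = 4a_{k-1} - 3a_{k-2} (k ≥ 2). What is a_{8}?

The ordinary generating function has denominator 1 - 4y + 3y^2.
Iterating the recurrence: a_0,…,a_{8} = 1, -2, -11, -38, -119, -362, -1091, -3278, -9839.

-9839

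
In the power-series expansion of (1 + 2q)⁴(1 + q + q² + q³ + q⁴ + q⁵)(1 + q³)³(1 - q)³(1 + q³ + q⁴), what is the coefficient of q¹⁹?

(1 + 2q)⁴ has coefficients 1,8,24,32,16 for degrees 0…4.
(1 + q + q² + q³ + q⁴ + q⁵) has coefficients 1,1,1,1,1,1,0,0,0,0,0,0,0,0,0,0,0,0,0,0 for degrees 0…19.
Multiplying by (1 + q³)³ gives running coefficients 1,1,1,4,4,4,6,6,6,4,4,4,1,1,1,0,0,0,0,0 for degrees 0…19.
Multiplying by (1 - q)³ gives running coefficients 1,-2,1,3,-6,3,2,-4,2,-2,4,-2,-3,6,-3,-1,2,-1,0,0 for degrees 0…19.
Finally multiplying by (1 + q³ + q⁴), the product of all factors after the first has coefficients 1,-2,1,4,-7,2,6,-7,-1,3,2,-4,-3,8,-1,-6,5,2,-4,1 for degrees 0…19.
[q¹⁹] = 1·1 + 8·(-4) + 24·2 + 32·5 + 16·(-6) = 81.

81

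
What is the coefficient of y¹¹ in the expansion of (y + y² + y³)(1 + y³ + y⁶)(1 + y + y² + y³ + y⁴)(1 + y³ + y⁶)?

13

(y + y² + y³) has coefficients 0,1,1,1 for degrees 0…3.
(1 + y³ + y⁶) has coefficients 1,0,0,1,0,0,1,0,0,0,0,0 for degrees 0…11.
Multiplying by (1 + y + y² + y³ + y⁴) gives running coefficients 1,1,1,2,2,1,2,2,1,1,1,0 for degrees 0…11.
Finally multiplying by (1 + y³ + y⁶), the product of all factors after the first has coefficients 1,1,1,3,3,2,5,5,3,5,5,2 for degrees 0…11.
[y¹¹] = 1·5 + 1·5 + 1·3 = 13.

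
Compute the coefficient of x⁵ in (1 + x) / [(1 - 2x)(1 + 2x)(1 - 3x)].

Partial fractions give a closed form: a_n = (-3/2)·2^n + (1/10)·(-2)^n + (12/5)·3^n.
At n = 5: a_5 = 532.

532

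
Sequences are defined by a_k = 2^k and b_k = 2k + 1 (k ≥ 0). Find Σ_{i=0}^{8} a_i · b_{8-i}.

1515

The convolution is the x^8 coefficient of A(x)B(x).
Σ = 1·17 + 2·15 + 4·13 + 8·11 + 16·9 + 32·7 + 64·5 + 128·3 + 256·1 = 1515.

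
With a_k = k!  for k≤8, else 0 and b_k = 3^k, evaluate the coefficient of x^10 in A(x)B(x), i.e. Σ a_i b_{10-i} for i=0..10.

This is [x^10] in the product of the two ordinary generating functions.
Σ = 1·59049 + 1·19683 + 2·6561 + 6·2187 + 24·729 + 120·243 + 720·81 + 5040·27 + 40320·9 + 0·3 + 0·1 = 708912.

708912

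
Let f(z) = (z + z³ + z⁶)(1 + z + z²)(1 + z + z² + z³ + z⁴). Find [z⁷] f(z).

6

(z + z³ + z⁶) has coefficients 0,1,0,1,0,0,1 for degrees 0…6.
(1 + z + z²) has coefficients 1,1,1,0,0,0,0,0 for degrees 0…7.
Finally multiplying by (1 + z + z² + z³ + z⁴), the product of all factors after the first has coefficients 1,2,3,3,3,2,1,0 for degrees 0…7.
[z⁷] = 1·1 + 1·3 + 1·2 = 6.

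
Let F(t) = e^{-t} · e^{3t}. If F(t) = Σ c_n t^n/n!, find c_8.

256

The EGF product rule gives c_8 = Σ_{k_1+k_2=8} C(8; k_1,k_2) · ∏ g_i(k_i), where e^{-t} gives (-1)^k; e^{3t} gives (3)^k.
g_1(k) for k = 0…8: 1, -1, 1, -1, 1, -1, 1, -1, 1.
g_2(k) for k = 0…8: 1, 3, 9, 27, 81, 243, 729, 2187, 6561.
c_8 = Σ_k C(8,k)·g_1(k)·g_2(8−k) = 1·1·6561 + 8·(-1)·2187 + 28·1·729 + 56·(-1)·243 + 70·1·81 + 56·(-1)·27 + 28·1·9 + 8·(-1)·3 + 1·1·1 = 6561 − 17496 + 20412 − 13608 + 5670 − 1512 + 252 − 24 + 1 = 256.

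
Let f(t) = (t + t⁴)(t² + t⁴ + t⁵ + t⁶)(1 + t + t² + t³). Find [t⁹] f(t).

(t + t⁴) has coefficients 0,1,0,0,1 for degrees 0…4.
(t² + t⁴ + t⁵ + t⁶) has coefficients 0,0,1,0,1,1,1,0,0,0 for degrees 0…9.
Finally multiplying by (1 + t + t² + t³), the product of all factors after the first has coefficients 0,0,1,1,2,3,3,3,2,1 for degrees 0…9.
[t⁹] = 1·2 + 1·3 = 5.

5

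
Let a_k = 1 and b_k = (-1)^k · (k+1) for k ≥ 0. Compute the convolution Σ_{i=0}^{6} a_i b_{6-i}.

Write out a_i and b_{6-i} for i = 0,…,6 and sum the products.
Σ = 1·7 + 1·(-6) + 1·5 + 1·(-4) + 1·3 + 1·(-2) + 1·1 = 4.

4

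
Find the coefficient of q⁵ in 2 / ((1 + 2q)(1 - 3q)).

266

Partial fractions give a closed form: a_n = (4/5)·(-2)^n + (6/5)·3^n.
At n = 5: a_5 = 266.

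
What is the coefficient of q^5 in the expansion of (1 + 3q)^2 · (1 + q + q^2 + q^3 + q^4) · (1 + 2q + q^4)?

(1 + 3q)^2 has coefficients 1,6,9 for degrees 0…2.
(1 + q + q^2 + q^3 + q^4) has coefficients 1,1,1,1,1,0 for degrees 0…5.
Finally multiplying by (1 + 2q + q^4), the product of all factors after the first has coefficients 1,3,3,3,4,3 for degrees 0…5.
[q^5] = 1·3 + 6·4 + 9·3 = 54.

54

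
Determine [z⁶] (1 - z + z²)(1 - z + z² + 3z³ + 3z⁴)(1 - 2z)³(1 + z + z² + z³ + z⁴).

14

(1 - z + z²) has coefficients 1,-1,1 for degrees 0…2.
(1 - z + z² + 3z³ + 3z⁴) has coefficients 1,-1,1,3,3,0,0 for degrees 0…6.
Multiplying by (1 - 2z)³ gives running coefficients 1,-7,19,-23,5,10,12 for degrees 0…6.
Finally multiplying by (1 + z + z² + z³ + z⁴), the product of all factors after the first has coefficients 1,-6,13,-10,-5,4,23 for degrees 0…6.
[z⁶] = 1·23 − 1·4 + 1·(-5) = 14.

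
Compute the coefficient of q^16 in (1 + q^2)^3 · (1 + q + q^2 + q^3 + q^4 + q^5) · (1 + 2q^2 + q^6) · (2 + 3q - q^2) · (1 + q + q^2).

(1 + q^2)^3 has coefficients 1,0,3,0,3,0,1 for degrees 0…6.
(1 + q + q^2 + q^3 + q^4 + q^5) has coefficients 1,1,1,1,1,1,0,0,0,0,0,0,0,0,0,0,0 for degrees 0…16.
Multiplying by (1 + 2q^2 + q^6) gives running coefficients 1,1,3,3,3,3,3,3,1,1,1,1,0,0,0,0,0 for degrees 0…16.
Multiplying by (2 + 3q - q^2) gives running coefficients 2,5,8,14,12,12,12,12,8,2,4,4,2,-1,0,0,0 for degrees 0…16.
Finally multiplying by (1 + q + q^2), the product of all factors after the first has coefficients 2,7,15,27,34,38,36,36,32,22,14,10,10,5,1,-1,0 for degrees 0…16.
[q^16] = 1·0 + 3·1 + 3·10 + 1·14 = 47.

47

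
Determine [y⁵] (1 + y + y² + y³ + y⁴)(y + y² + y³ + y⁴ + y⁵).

5

(1 + y + y² + y³ + y⁴) has coefficients 1,1,1,1,1 for degrees 0…4.
(y + y² + y³ + y⁴ + y⁵) has coefficients 0,1,1,1,1,1 for degrees 0…5.
[y⁵] = 1·1 + 1·1 + 1·1 + 1·1 + 1·1 = 5.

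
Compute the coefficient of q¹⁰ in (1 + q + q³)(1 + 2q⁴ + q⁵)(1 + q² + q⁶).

(1 + q + q³) has coefficients 1,1,0,1 for degrees 0…3.
(1 + 2q⁴ + q⁵) has coefficients 1,0,0,0,2,1,0,0,0,0,0 for degrees 0…10.
Finally multiplying by (1 + q² + q⁶), the product of all factors after the first has coefficients 1,0,1,0,2,1,3,1,0,0,2 for degrees 0…10.
[q¹⁰] = 1·2 + 1·0 + 1·1 = 3.

3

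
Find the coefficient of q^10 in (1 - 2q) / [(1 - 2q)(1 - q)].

1

Partial fractions give a closed form: a_n = (1)·1^n.
At n = 10: a_10 = 1.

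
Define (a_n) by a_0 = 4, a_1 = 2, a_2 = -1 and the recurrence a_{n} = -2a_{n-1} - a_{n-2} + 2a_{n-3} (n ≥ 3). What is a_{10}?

The ordinary generating function has denominator 1 + 2z + z^2 - 2z^3.
Iterating the recurrence: a_0,…,a_{10} = 4, 2, -1, 8, -11, 12, 3, -40, 101, -156, 131.

131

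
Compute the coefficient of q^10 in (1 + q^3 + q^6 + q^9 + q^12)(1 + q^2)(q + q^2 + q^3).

(1 + q^3 + q^6 + q^9 + q^12) has coefficients 1,0,0,1,0,0,1,0,0,1,0 for degrees 0…10.
(1 + q^2) has coefficients 1,0,1,0,0,0,0,0,0,0,0 for degrees 0…10.
Finally multiplying by (q + q^2 + q^3), the product of all factors after the first has coefficients 0,1,1,2,1,1,0,0,0,0,0 for degrees 0…10.
[q^10] = 1·0 + 1·0 + 1·1 + 1·1 = 2.

2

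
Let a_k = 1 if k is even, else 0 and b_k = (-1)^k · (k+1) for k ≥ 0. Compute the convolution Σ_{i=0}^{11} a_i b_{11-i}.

Write out a_i and b_{11-i} for i = 0,…,11 and sum the products.
Σ = 1·(-12) + 0·11 + 1·(-10) + 0·9 + 1·(-8) + 0·7 + 1·(-6) + 0·5 + 1·(-4) + 0·3 + 1·(-2) + 0·1 = -42.

-42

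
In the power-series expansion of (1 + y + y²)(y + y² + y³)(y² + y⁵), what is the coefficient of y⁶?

3

(1 + y + y²) has coefficients 1,1,1 for degrees 0…2.
(y + y² + y³) has coefficients 0,1,1,1,0,0,0 for degrees 0…6.
Finally multiplying by (y² + y⁵), the product of all factors after the first has coefficients 0,0,0,1,1,1,1 for degrees 0…6.
[y⁶] = 1·1 + 1·1 + 1·1 = 3.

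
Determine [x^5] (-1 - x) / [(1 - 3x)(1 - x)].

-485

Partial fractions give a closed form: a_n = (-2)·3^n + (1)·1^n.
At n = 5: a_5 = -485.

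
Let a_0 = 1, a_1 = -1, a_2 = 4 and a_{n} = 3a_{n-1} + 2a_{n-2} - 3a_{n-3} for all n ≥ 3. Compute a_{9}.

The ordinary generating function has denominator 1 - 3x - 2x^2 + 3x^3.
Iterating the recurrence: a_0,…,a_{9} = 1, -1, 4, 7, 32, 98, 337, 1111, 3713, 12350.

12350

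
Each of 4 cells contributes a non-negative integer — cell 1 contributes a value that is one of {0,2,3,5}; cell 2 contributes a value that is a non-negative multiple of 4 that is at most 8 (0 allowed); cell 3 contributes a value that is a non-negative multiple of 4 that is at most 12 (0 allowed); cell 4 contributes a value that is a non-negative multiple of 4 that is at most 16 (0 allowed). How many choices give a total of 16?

The generating function for the choices is (1 + x^2 + x^3 + x^5)·(1 + x^4 + x^8)·(1 + x^4 + x^8 + x^12)·(1 + x^4 + x^8 + x^12 + x^16); the count is [x^16].
(1 + x^2 + x^3 + x^5) has coefficients 1,0,1,1,0,1 for degrees 0…5.
(1 + x^4 + x^8) has coefficients 1,0,0,0,1,0,0,0,1,0,0,0,0,0,0,0,0 for degrees 0…16.
Multiplying by (1 + x^4 + x^8 + x^12) gives running coefficients 1,0,0,0,2,0,0,0,3,0,0,0,3,0,0,0,2 for degrees 0…16.
Finally multiplying by (1 + x^4 + x^8 + x^12 + x^16), the product of all factors after the first has coefficients 1,0,0,0,3,0,0,0,6,0,0,0,9,0,0,0,11 for degrees 0…16.
[x^16] = 1·11 + 1·0 + 1·0 + 1·0 = 11.

11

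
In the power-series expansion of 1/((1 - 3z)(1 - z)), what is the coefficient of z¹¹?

Partial fractions give a closed form: a_n = (3/2)·3^n + (-1/2)·1^n.
At n = 11: a_11 = 265720.

265720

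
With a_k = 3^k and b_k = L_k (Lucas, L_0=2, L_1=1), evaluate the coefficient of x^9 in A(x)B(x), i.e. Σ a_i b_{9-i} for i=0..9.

58960

The convolution is the t^9 coefficient of A(t)B(t).
Σ = 1·76 + 3·47 + 9·29 + 27·18 + 81·11 + 243·7 + 729·4 + 2187·3 + 6561·1 + 19683·2 = 58960.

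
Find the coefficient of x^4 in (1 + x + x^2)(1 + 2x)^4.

72

(1 + x + x^2) has coefficients 1,1,1 for degrees 0…2.
(1 + 2x)^4 has coefficients 1,8,24,32,16 for degrees 0…4.
[x^4] = 1·16 + 1·32 + 1·24 = 72.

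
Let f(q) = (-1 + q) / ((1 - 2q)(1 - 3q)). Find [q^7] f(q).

The denominator gives the recurrence a_n = 5a_(n−1) − 6a_(n−2) for n ≥ 3; the numerator fixes a_0 = -1, a_1 = -4, a_2 = -14.
Iterating: -1, -4, -14, -46, -146, -454, -1394, -4246, so a_7 = -4246.

-4246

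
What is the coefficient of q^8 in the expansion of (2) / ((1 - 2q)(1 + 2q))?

Partial fractions give a closed form: a_n = (1)·2^n + (1)·(-2)^n.
At n = 8: a_8 = 512.

512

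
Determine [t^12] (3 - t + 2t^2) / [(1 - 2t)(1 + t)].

8194

The denominator gives the recurrence a_n = a_(n−1) + 2a_(n−2) for n ≥ 3; the numerator fixes a_0 = 3, a_1 = 2, a_2 = 10.
Iterating: 3, 2, 10, 14, 34, 62, 130, 254, 514, 1022, 2050, 4094, 8194, so a_12 = 8194.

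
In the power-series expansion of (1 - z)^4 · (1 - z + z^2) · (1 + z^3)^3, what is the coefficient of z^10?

28

(1 - z)^4 has coefficients 1,-4,6,-4,1 for degrees 0…4.
(1 - z + z^2) has coefficients 1,-1,1,0,0,0,0,0,0,0,0 for degrees 0…10.
Finally multiplying by (1 + z^3)^3, the product of all factors after the first has coefficients 1,-1,1,3,-3,3,3,-3,3,1,-1 for degrees 0…10.
[z^10] = 1·(-1) − 4·1 + 6·3 − 4·(-3) + 1·3 = 28.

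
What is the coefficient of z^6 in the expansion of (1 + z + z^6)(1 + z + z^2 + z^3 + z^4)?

(1 + z + z^6) has coefficients 1,1,0,0,0,0,1 for degrees 0…6.
(1 + z + z^2 + z^3 + z^4) has coefficients 1,1,1,1,1,0,0 for degrees 0…6.
[z^6] = 1·0 + 1·0 + 1·1 = 1.

1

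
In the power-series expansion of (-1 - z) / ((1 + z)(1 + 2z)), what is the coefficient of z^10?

-1024

The denominator gives the recurrence a_n = −3a_(n−1) − 2a_(n−2) for n ≥ 2; the numerator fixes a_0 = -1, a_1 = 2.
Iterating: -1, 2, -4, 8, -16, 32, -64, 128, -256, 512, -1024, so a_10 = -1024.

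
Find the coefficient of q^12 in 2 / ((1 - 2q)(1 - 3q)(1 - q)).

The denominator gives the recurrence a_n = 6a_(n−1) − 11a_(n−2) + 6a_(n−3) for n ≥ 3; the numerator fixes a_0 = 2, a_1 = 12, a_2 = 50.
Iterating: 2, 12, 50, 180, 602, 1932, 6050, 18660, 57002, 173052, 523250, 1577940, 4750202, so a_12 = 4750202.

4750202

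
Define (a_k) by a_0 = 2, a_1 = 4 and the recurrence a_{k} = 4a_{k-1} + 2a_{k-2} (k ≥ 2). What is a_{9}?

683584

The ordinary generating function has denominator 1 - 4x - 2x^2.
Iterating the recurrence: a_0,…,a_{9} = 2, 4, 20, 88, 392, 1744, 7760, 34528, 153632, 683584.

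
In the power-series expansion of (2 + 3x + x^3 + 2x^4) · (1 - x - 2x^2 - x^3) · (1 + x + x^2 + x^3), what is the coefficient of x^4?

-15

(2 + 3x + x^3 + 2x^4) has coefficients 2,3,0,1,2 for degrees 0…4.
(1 - x - 2x^2 - x^3) has coefficients 1,-1,-2,-1,0 for degrees 0…4.
Finally multiplying by (1 + x + x^2 + x^3), the product of all factors after the first has coefficients 1,0,-2,-3,-4 for degrees 0…4.
[x^4] = 2·(-4) + 3·(-3) + 1·0 + 2·1 = -15.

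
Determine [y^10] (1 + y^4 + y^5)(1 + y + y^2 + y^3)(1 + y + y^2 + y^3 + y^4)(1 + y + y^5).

18

(1 + y^4 + y^5) has coefficients 1,0,0,0,1,1 for degrees 0…5.
(1 + y + y^2 + y^3) has coefficients 1,1,1,1,0,0,0,0,0,0,0 for degrees 0…10.
Multiplying by (1 + y + y^2 + y^3 + y^4) gives running coefficients 1,2,3,4,4,3,2,1,0,0,0 for degrees 0…10.
Finally multiplying by (1 + y + y^5), the product of all factors after the first has coefficients 1,3,5,7,8,8,7,6,5,4,3 for degrees 0…10.
[y^10] = 1·3 + 1·7 + 1·8 = 18.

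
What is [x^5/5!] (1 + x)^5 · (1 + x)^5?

30240

The EGF product rule gives c_5 = Σ_{k_1+k_2=5} C(5; k_1,k_2) · ∏ g_i(k_i), where (1+x)^5 gives the falling factorial (5)_k; (1+x)^5 gives the falling factorial (5)_k.
g_1(k) for k = 0…5: 1, 5, 20, 60, 120, 120.
g_2(k) for k = 0…5: 1, 5, 20, 60, 120, 120.
c_5 = Σ_k C(5,k)·g_1(k)·g_2(5−k) = 1·1·120 + 5·5·120 + 10·20·60 + 10·60·20 + 5·120·5 + 1·120·1 = 120 + 3000 + 12000 + 12000 + 3000 + 120 = 30240.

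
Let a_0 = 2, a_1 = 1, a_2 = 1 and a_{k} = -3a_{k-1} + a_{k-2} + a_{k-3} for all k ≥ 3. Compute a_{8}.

The ordinary generating function has denominator 1 + 3t - t^2 - t^3.
Iterating the recurrence: a_0,…,a_{8} = 2, 1, 1, 0, 2, -5, 17, -54, 174.

174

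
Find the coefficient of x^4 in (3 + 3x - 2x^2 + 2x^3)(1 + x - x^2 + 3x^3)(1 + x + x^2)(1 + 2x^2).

31

(3 + 3x - 2x^2 + 2x^3) has coefficients 3,3,-2,2 for degrees 0…3.
(1 + x - x^2 + 3x^3) has coefficients 1,1,-1,3,0 for degrees 0…4.
Multiplying by (1 + x + x^2) gives running coefficients 1,2,1,3,2 for degrees 0…4.
Finally multiplying by (1 + 2x^2), the product of all factors after the first has coefficients 1,2,3,7,4 for degrees 0…4.
[x^4] = 3·4 + 3·7 − 2·3 + 2·2 = 31.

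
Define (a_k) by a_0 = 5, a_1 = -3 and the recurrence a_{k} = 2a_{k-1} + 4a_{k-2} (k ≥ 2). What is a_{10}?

The ordinary generating function has denominator 1 - 2q - 4q^2.
Iterating the recurrence: a_0,…,a_{10} = 5, -3, 14, 16, 88, 240, 832, 2624, 8576, 27648, 89600.

89600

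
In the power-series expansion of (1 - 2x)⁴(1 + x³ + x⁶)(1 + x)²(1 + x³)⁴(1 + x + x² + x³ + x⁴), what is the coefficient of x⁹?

(1 - 2x)⁴ has coefficients 1,-8,24,-32,16 for degrees 0…4.
(1 + x³ + x⁶) has coefficients 1,0,0,1,0,0,1,0,0,0 for degrees 0…9.
Multiplying by (1 + x)² gives running coefficients 1,2,1,1,2,1,1,2,1,0 for degrees 0…9.
Multiplying by (1 + x³)⁴ gives running coefficients 1,2,1,5,10,5,11,22,11,14 for degrees 0…9.
Finally multiplying by (1 + x + x² + x³ + x⁴), the product of all factors after the first has coefficients 1,3,4,9,19,23,32,53,59,63 for degrees 0…9.
[x⁹] = 1·63 − 8·59 + 24·53 − 32·32 + 16·23 = 207.

207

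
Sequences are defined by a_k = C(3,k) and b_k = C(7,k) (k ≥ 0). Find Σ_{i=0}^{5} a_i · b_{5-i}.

252

This is [x^5] in the product of the two ordinary generating functions.
Σ = 1·21 + 3·35 + 3·35 + 1·21 + 0·7 + 0·1 = 252.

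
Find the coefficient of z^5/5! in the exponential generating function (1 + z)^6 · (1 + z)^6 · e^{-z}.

The EGF product rule gives c_5 = Σ_{k_1+k_2+k_3=5} C(5; k_1,k_2,k_3) · ∏ g_i(k_i), where (1+z)^6 gives the falling factorial (6)_k; (1+z)^6 gives the falling factorial (6)_k; e^{-z} gives (-1)^k.
g_1(k) for k = 0…5: 1, 6, 30, 120, 360, 720.
g_2(k) for k = 0…5: 1, 6, 30, 120, 360, 720.
g_3(k) for k = 0…5: 1, -1, 1, -1, 1, -1.
First combine the last two factors: h(k) = Σ_j C(k,j)·g_2(j)·g_3(k−j) for k = 0…5: 1, 5, 19, 47, 37, -151.
c_5 = Σ_k C(5,k)·g_1(k)·h(5−k) = 1·1·(-151) + 5·6·37 + 10·30·47 + 10·120·19 + 5·360·5 + 1·720·1 = −151 + 1110 + 14100 + 22800 + 9000 + 720 = 47579.

47579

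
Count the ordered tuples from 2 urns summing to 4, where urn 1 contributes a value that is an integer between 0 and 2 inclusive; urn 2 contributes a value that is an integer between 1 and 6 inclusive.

3

The generating function for the choices is (1 + y + y^2)·(y + y^2 + y^3 + y^4 + y^5 + y^6); the count is [y^4].
(1 + y + y^2) has coefficients 1,1,1 for degrees 0…2.
(y + y^2 + y^3 + y^4 + y^5 + y^6) has coefficients 0,1,1,1,1 for degrees 0…4.
[y^4] = 1·1 + 1·1 + 1·1 = 3.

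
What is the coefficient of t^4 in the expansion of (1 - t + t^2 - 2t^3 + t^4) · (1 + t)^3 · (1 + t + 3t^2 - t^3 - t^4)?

(1 - t + t^2 - 2t^3 + t^4) has coefficients 1,-1,1,-2,1 for degrees 0…4.
(1 + t)^3 has coefficients 1,3,3,1,0 for degrees 0…4.
Finally multiplying by (1 + t + 3t^2 - t^3 - t^4), the product of all factors after the first has coefficients 1,4,9,12,6 for degrees 0…4.
[t^4] = 1·6 − 1·12 + 1·9 − 2·4 + 1·1 = -4.

-4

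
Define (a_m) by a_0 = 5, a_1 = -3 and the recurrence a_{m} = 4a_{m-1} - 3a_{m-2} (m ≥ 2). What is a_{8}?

The ordinary generating function has denominator 1 - 4q + 3q^2.
Iterating the recurrence: a_0,…,a_{8} = 5, -3, -27, -99, -315, -963, -2907, -8739, -26235.

-26235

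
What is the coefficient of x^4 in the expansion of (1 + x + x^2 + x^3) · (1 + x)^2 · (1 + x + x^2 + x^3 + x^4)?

15

(1 + x + x^2 + x^3) has coefficients 1,1,1,1 for degrees 0…3.
(1 + x)^2 has coefficients 1,2,1,0,0 for degrees 0…4.
Finally multiplying by (1 + x + x^2 + x^3 + x^4), the product of all factors after the first has coefficients 1,3,4,4,4 for degrees 0…4.
[x^4] = 1·4 + 1·4 + 1·4 + 1·3 = 15.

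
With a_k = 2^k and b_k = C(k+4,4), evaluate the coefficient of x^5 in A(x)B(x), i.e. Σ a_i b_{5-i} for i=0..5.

This is [x^5] in the product of the two ordinary generating functions.
Σ = 1·126 + 2·70 + 4·35 + 8·15 + 16·5 + 32·1 = 638.

638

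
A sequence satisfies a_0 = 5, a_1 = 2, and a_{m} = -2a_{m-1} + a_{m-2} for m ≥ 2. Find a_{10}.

The ordinary generating function has denominator 1 + 2z - z^2.
Iterating the recurrence: a_0,…,a_{10} = 5, 2, 1, 0, 1, -2, 5, -12, 29, -70, 169.

169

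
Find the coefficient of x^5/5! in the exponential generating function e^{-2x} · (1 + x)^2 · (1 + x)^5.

The EGF product rule gives c_5 = Σ_{k_1+k_2+k_3=5} C(5; k_1,k_2,k_3) · ∏ g_i(k_i), where e^{-2x} gives (-2)^k; (1+x)^2 gives the falling factorial (2)_k; (1+x)^5 gives the falling factorial (5)_k.
g_1(k) for k = 0…5: 1, -2, 4, -8, 16, -32.
g_2(k) for k = 0…5: 1, 2, 2, 0, 0, 0.
g_3(k) for k = 0…5: 1, 5, 20, 60, 120, 120.
First combine the last two factors: h(k) = Σ_j C(k,j)·g_2(j)·g_3(k−j) for k = 0…5: 1, 7, 42, 210, 840, 2520.
c_5 = Σ_k C(5,k)·g_1(k)·h(5−k) = 1·1·2520 + 5·(-2)·840 + 10·4·210 + 10·(-8)·42 + 5·16·7 + 1·(-32)·1 = 2520 − 8400 + 8400 − 3360 + 560 − 32 = -312.

-312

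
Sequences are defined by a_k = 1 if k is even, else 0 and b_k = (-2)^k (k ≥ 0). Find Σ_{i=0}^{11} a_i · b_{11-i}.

The convolution is the x^11 coefficient of A(x)B(x).
Σ = 1·(-2048) + 0·1024 + 1·(-512) + 0·256 + 1·(-128) + 0·64 + 1·(-32) + 0·16 + 1·(-8) + 0·4 + 1·(-2) + 0·1 = -2730.

-2730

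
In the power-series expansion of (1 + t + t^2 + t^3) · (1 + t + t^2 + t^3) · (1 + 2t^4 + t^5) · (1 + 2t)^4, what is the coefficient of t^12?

488

(1 + t + t^2 + t^3) has coefficients 1,1,1,1 for degrees 0…3.
(1 + t + t^2 + t^3) has coefficients 1,1,1,1,0,0,0,0,0,0,0,0,0 for degrees 0…12.
Multiplying by (1 + 2t^4 + t^5) gives running coefficients 1,1,1,1,2,3,3,3,1,0,0,0,0 for degrees 0…12.
Finally multiplying by (1 + 2t)^4, the product of all factors after the first has coefficients 1,9,33,65,82,91,123,179,225,224,168,80,16 for degrees 0…12.
[t^12] = 1·16 + 1·80 + 1·168 + 1·224 = 488.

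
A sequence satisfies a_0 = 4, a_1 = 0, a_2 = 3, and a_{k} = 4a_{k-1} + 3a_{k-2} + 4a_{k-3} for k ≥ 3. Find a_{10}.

1481283

The ordinary generating function has denominator 1 - 4x - 3x^2 - 4x^3.
Iterating the recurrence: a_0,…,a_{10} = 4, 0, 3, 28, 121, 580, 2795, 13404, 64321, 308676, 1481283.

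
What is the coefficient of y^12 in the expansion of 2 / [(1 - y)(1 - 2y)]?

16382

The denominator gives the recurrence a_n = 3a_(n−1) − 2a_(n−2) for n ≥ 2; the numerator fixes a_0 = 2, a_1 = 6.
Iterating: 2, 6, 14, 30, 62, 126, 254, 510, 1022, 2046, 4094, 8190, 16382, so a_12 = 16382.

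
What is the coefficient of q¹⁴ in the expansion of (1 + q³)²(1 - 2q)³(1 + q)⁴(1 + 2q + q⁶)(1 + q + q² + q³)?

(1 + q³)² has coefficients 1,0,0,2,0,0,1 for degrees 0…6.
(1 - 2q)³ has coefficients 1,-6,12,-8,0,0,0,0,0,0,0,0,0,0,0 for degrees 0…14.
Multiplying by (1 + q)⁴ gives running coefficients 1,-2,-6,8,17,-6,-20,-8,0,0,0,0,0,0,0 for degrees 0…14.
Multiplying by (1 + 2q + q⁶) gives running coefficients 1,0,-10,-4,33,28,-31,-50,-22,8,17,-6,-20,-8,0 for degrees 0…14.
Finally multiplying by (1 + q + q² + q³), the product of all factors after the first has coefficients 1,1,-9,-13,19,47,26,-20,-75,-95,-47,-3,-1,-17,-34 for degrees 0…14.
[q¹⁴] = 1·(-34) + 2·(-3) + 1·(-75) = -115.

-115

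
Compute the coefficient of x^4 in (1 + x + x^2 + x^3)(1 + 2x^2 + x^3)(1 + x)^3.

25

(1 + x + x^2 + x^3) has coefficients 1,1,1,1 for degrees 0…3.
(1 + 2x^2 + x^3) has coefficients 1,0,2,1,0 for degrees 0…4.
Finally multiplying by (1 + x)^3, the product of all factors after the first has coefficients 1,3,5,8,9 for degrees 0…4.
[x^4] = 1·9 + 1·8 + 1·5 + 1·3 = 25.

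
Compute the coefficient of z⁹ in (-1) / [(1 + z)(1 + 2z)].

The denominator gives the recurrence a_n = −3a_(n−1) − 2a_(n−2) for n ≥ 3; the numerator fixes a_0 = -1, a_1 = 3, a_2 = -7.
Iterating: -1, 3, -7, 15, -31, 63, -127, 255, -511, 1023, so a_9 = 1023.

1023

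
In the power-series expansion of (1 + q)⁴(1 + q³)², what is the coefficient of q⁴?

9

(1 + q)⁴ has coefficients 1,4,6,4,1 for degrees 0…4.
(1 + q³)² has coefficients 1,0,0,2,0 for degrees 0…4.
[q⁴] = 1·0 + 4·2 + 6·0 + 4·0 + 1·1 = 9.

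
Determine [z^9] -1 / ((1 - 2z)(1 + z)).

-341

Partial fractions give a closed form: a_n = (-2/3)·2^n + (-1/3)·(-1)^n.
At n = 9: a_9 = -341.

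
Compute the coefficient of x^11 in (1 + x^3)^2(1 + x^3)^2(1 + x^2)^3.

(1 + x^3)^2 has coefficients 1,0,0,2,0,0,1 for degrees 0…6.
(1 + x^3)^2 has coefficients 1,0,0,2,0,0,1,0,0,0,0,0 for degrees 0…11.
Finally multiplying by (1 + x^2)^3, the product of all factors after the first has coefficients 1,0,3,2,3,6,2,6,3,2,3,0 for degrees 0…11.
[x^11] = 1·0 + 2·3 + 1·6 = 12.

12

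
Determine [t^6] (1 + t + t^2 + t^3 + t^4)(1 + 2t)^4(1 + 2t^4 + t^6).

(1 + t + t^2 + t^3 + t^4) has coefficients 1,1,1,1,1 for degrees 0…4.
(1 + 2t)^4 has coefficients 1,8,24,32,16,0,0 for degrees 0…6.
Finally multiplying by (1 + 2t^4 + t^6), the product of all factors after the first has coefficients 1,8,24,32,18,16,49 for degrees 0…6.
[t^6] = 1·49 + 1·16 + 1·18 + 1·32 + 1·24 = 139.

139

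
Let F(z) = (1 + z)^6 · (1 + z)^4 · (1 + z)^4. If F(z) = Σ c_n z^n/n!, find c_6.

The EGF product rule gives c_6 = Σ_{k_1+k_2+k_3=6} C(6; k_1,k_2,k_3) · ∏ g_i(k_i), where (1+z)^6 gives the falling factorial (6)_k; (1+z)^4 gives the falling factorial (4)_k; (1+z)^4 gives the falling factorial (4)_k.
g_1(k) for k = 0…6: 1, 6, 30, 120, 360, 720, 720.
g_2(k) for k = 0…6: 1, 4, 12, 24, 24, 0, 0.
g_3(k) for k = 0…6: 1, 4, 12, 24, 24, 0, 0.
First combine the last two factors: h(k) = Σ_j C(k,j)·g_2(j)·g_3(k−j) for k = 0…6: 1, 8, 56, 336, 1680, 6720, 20160.
c_6 = Σ_k C(6,k)·g_1(k)·h(6−k) = 1·1·20160 + 6·6·6720 + 15·30·1680 + 20·120·336 + 15·360·56 + 6·720·8 + 1·720·1 = 20160 + 241920 + 756000 + 806400 + 302400 + 34560 + 720 = 2162160.

2162160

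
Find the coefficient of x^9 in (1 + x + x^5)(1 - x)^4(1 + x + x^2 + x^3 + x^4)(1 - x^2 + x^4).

-2

(1 + x + x^5) has coefficients 1,1,0,0,0,1 for degrees 0…5.
(1 - x)^4 has coefficients 1,-4,6,-4,1,0,0,0,0,0 for degrees 0…9.
Multiplying by (1 + x + x^2 + x^3 + x^4) gives running coefficients 1,-3,3,-1,0,-1,3,-3,1,0 for degrees 0…9.
Finally multiplying by (1 - x^2 + x^4), the product of all factors after the first has coefficients 1,-3,2,2,-2,-3,6,-3,-2,2 for degrees 0…9.
[x^9] = 1·2 + 1·(-2) + 1·(-2) = -2.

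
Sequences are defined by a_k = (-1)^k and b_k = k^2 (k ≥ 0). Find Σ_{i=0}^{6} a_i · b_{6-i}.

Write out a_i and b_{6-i} for i = 0,…,6 and sum the products.
Σ = 1·36 − 1·25 + 1·16 − 1·9 + 1·4 − 1·1 + 1·0 = 21.

21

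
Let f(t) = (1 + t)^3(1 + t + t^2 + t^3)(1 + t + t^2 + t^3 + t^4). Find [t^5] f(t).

30

(1 + t)^3 has coefficients 1,3,3,1 for degrees 0…3.
(1 + t + t^2 + t^3) has coefficients 1,1,1,1,0,0 for degrees 0…5.
Finally multiplying by (1 + t + t^2 + t^3 + t^4), the product of all factors after the first has coefficients 1,2,3,4,4,3 for degrees 0…5.
[t^5] = 1·3 + 3·4 + 3·4 + 1·3 = 30.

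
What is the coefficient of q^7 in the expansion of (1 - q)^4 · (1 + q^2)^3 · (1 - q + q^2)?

(1 - q)^4 has coefficients 1,-4,6,-4,1 for degrees 0…4.
(1 + q^2)^3 has coefficients 1,0,3,0,3,0,1,0 for degrees 0…7.
Finally multiplying by (1 - q + q^2), the product of all factors after the first has coefficients 1,-1,4,-3,6,-3,4,-1 for degrees 0…7.
[q^7] = 1·(-1) − 4·4 + 6·(-3) − 4·6 + 1·(-3) = -62.

-62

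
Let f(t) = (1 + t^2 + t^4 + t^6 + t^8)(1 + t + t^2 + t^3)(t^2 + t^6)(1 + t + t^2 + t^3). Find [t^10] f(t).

(1 + t^2 + t^4 + t^6 + t^8) has coefficients 1,0,1,0,1,0,1,0,1 for degrees 0…8.
(1 + t + t^2 + t^3) has coefficients 1,1,1,1,0,0,0,0,0,0,0 for degrees 0…10.
Multiplying by (t^2 + t^6) gives running coefficients 0,0,1,1,1,1,1,1,1,1,0 for degrees 0…10.
Finally multiplying by (1 + t + t^2 + t^3), the product of all factors after the first has coefficients 0,0,1,2,3,4,4,4,4,4,3 for degrees 0…10.
[t^10] = 1·3 + 1·4 + 1·4 + 1·3 + 1·1 = 15.

15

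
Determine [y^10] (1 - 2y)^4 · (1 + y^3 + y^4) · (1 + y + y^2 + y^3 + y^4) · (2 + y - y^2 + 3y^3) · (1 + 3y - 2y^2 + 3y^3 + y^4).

(1 - 2y)^4 has coefficients 1,-8,24,-32,16 for degrees 0…4.
(1 + y^3 + y^4) has coefficients 1,0,0,1,1,0,0,0,0,0,0 for degrees 0…10.
Multiplying by (1 + y + y^2 + y^3 + y^4) gives running coefficients 1,1,1,2,3,2,2,2,1,0,0 for degrees 0…10.
Multiplying by (2 + y - y^2 + 3y^3) gives running coefficients 2,3,2,7,10,8,9,13,8,5,5 for degrees 0…10.
Finally multiplying by (1 + 3y - 2y^2 + 3y^3 + y^4), the product of all factors after the first has coefficients 2,9,7,13,38,33,36,61,63,38,52 for degrees 0…10.
[y^10] = 1·52 − 8·38 + 24·63 − 32·61 + 16·36 = -116.

-116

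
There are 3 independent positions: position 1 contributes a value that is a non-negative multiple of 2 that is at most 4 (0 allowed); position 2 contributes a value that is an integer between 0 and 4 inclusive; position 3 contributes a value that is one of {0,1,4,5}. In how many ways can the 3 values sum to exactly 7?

7

The generating function for the choices is (1 + t² + t⁴)·(1 + t + t² + t³ + t⁴)·(1 + t + t⁴ + t⁵); the count is [t⁷].
(1 + t² + t⁴) has coefficients 1,0,1,0,1 for degrees 0…4.
(1 + t + t² + t³ + t⁴) has coefficients 1,1,1,1,1,0,0,0 for degrees 0…7.
Finally multiplying by (1 + t + t⁴ + t⁵), the product of all factors after the first has coefficients 1,2,2,2,3,3,2,2 for degrees 0…7.
[t⁷] = 1·2 + 1·3 + 1·2 = 7.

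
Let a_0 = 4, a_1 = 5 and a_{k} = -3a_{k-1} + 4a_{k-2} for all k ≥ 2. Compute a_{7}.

The ordinary generating function has denominator 1 + 3y - 4y^2.
Iterating the recurrence: a_0,…,a_{7} = 4, 5, 1, 17, -47, 209, -815, 3281.

3281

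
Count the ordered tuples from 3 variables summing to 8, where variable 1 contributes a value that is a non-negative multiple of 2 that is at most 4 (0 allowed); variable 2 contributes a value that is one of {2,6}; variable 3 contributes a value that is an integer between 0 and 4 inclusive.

4

The generating function for the choices is (1 + y² + y⁴)·(y² + y⁶)·(1 + y + y² + y³ + y⁴); the count is [y⁸].
(1 + y² + y⁴) has coefficients 1,0,1,0,1 for degrees 0…4.
(y² + y⁶) has coefficients 0,0,1,0,0,0,1,0,0 for degrees 0…8.
Finally multiplying by (1 + y + y² + y³ + y⁴), the product of all factors after the first has coefficients 0,0,1,1,1,1,2,1,1 for degrees 0…8.
[y⁸] = 1·1 + 1·2 + 1·1 = 4.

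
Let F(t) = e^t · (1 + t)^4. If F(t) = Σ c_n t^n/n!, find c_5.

The EGF product rule gives c_5 = Σ_{k_1+k_2=5} C(5; k_1,k_2) · ∏ g_i(k_i), where e^t gives (1)^k; (1+t)^4 gives the falling factorial (4)_k.
g_1(k) for k = 0…5: 1, 1, 1, 1, 1, 1.
g_2(k) for k = 0…5: 1, 4, 12, 24, 24, 0.
c_5 = Σ_k C(5,k)·g_1(k)·g_2(5−k) = 5·1·24 + 10·1·24 + 10·1·12 + 5·1·4 + 1·1·1 = 120 + 240 + 120 + 20 + 1 = 501.

501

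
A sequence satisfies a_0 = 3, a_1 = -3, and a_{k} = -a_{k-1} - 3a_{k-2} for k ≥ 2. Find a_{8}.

The ordinary generating function has denominator 1 + q + 3q^2.
Iterating the recurrence: a_0,…,a_{8} = 3, -3, -6, 15, 3, -48, 39, 105, -222.

-222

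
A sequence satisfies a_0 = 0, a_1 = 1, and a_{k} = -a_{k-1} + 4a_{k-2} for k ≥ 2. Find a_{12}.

-19305

The ordinary generating function has denominator 1 + z - 4z^2.
Iterating the recurrence: a_0,…,a_{12} = 0, 1, -1, 5, -9, 29, -65, 181, -441, 1165, -2929, 7589, -19305.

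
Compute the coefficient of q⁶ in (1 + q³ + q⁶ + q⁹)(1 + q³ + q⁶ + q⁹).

3

(1 + q³ + q⁶ + q⁹) has coefficients 1,0,0,1,0,0,1 for degrees 0…6.
(1 + q³ + q⁶ + q⁹) has coefficients 1,0,0,1,0,0,1 for degrees 0…6.
[q⁶] = 1·1 + 1·1 + 1·1 = 3.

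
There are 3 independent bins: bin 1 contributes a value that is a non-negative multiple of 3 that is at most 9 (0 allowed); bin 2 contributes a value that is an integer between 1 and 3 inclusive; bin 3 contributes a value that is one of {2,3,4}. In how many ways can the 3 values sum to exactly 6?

3

The generating function for the choices is (1 + z^3 + z^6 + z^9)·(z + z^2 + z^3)·(z^2 + z^3 + z^4); the count is [z^6].
(1 + z^3 + z^6 + z^9) has coefficients 1,0,0,1,0,0,1 for degrees 0…6.
(z + z^2 + z^3) has coefficients 0,1,1,1,0,0,0 for degrees 0…6.
Finally multiplying by (z^2 + z^3 + z^4), the product of all factors after the first has coefficients 0,0,0,1,2,3,2 for degrees 0…6.
[z^6] = 1·2 + 1·1 + 1·0 = 3.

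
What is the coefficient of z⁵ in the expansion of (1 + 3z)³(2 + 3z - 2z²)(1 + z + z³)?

(1 + 3z)³ has coefficients 1,9,27,27 for degrees 0…3.
(2 + 3z - 2z²) has coefficients 2,3,-2,0,0,0 for degrees 0…5.
Finally multiplying by (1 + z + z³), the product of all factors after the first has coefficients 2,5,1,0,3,-2 for degrees 0…5.
[z⁵] = 1·(-2) + 9·3 + 27·0 + 27·1 = 52.

52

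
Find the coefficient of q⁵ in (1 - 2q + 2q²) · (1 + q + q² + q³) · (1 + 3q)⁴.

83

(1 - 2q + 2q²) has coefficients 1,-2,2 for degrees 0…2.
(1 + q + q² + q³) has coefficients 1,1,1,1,0,0 for degrees 0…5.
Finally multiplying by (1 + 3q)⁴, the product of all factors after the first has coefficients 1,13,67,175,255,243 for degrees 0…5.
[q⁵] = 1·243 − 2·255 + 2·175 = 83.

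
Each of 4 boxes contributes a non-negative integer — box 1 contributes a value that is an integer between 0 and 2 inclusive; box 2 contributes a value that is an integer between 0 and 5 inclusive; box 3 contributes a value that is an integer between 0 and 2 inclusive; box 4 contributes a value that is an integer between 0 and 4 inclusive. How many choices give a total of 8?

35

The generating function for the choices is (1 + x + x²)·(1 + x + x² + x³ + x⁴ + x⁵)·(1 + x + x²)·(1 + x + x² + x³ + x⁴); the count is [x⁸].
(1 + x + x²) has coefficients 1,1,1 for degrees 0…2.
(1 + x + x² + x³ + x⁴ + x⁵) has coefficients 1,1,1,1,1,1,0,0,0 for degrees 0…8.
Multiplying by (1 + x + x²) gives running coefficients 1,2,3,3,3,3,2,1,0 for degrees 0…8.
Finally multiplying by (1 + x + x² + x³ + x⁴), the product of all factors after the first has coefficients 1,3,6,9,12,14,14,12,9 for degrees 0…8.
[x⁸] = 1·9 + 1·12 + 1·14 = 35.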